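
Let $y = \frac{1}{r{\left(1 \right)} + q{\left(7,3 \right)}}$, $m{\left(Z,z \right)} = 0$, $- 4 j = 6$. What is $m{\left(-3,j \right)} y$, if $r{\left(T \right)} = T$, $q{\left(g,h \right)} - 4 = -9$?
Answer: $0$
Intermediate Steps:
$j = - \frac{3}{2}$ ($j = \left(- \frac{1}{4}\right) 6 = - \frac{3}{2} \approx -1.5$)
$q{\left(g,h \right)} = -5$ ($q{\left(g,h \right)} = 4 - 9 = -5$)
$y = - \frac{1}{4}$ ($y = \frac{1}{1 - 5} = \frac{1}{-4} = - \frac{1}{4} \approx -0.25$)
$m{\left(-3,j \right)} y = 0 \left(- \frac{1}{4}\right) = 0$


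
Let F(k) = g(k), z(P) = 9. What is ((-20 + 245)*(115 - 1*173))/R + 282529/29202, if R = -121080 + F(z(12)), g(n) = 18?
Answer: 5764101983/589208754 ≈ 9.7828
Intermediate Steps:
F(k) = 18
R = -121062 (R = -121080 + 18 = -121062)
((-20 + 245)*(115 - 1*173))/R + 282529/29202 = ((-20 + 245)*(115 - 1*173))/(-121062) + 282529/29202 = (225*(115 - 173))*(-1/121062) + 282529*(1/29202) = (225*(-58))*(-1/121062) + 282529/29202 = -13050*(-1/121062) + 282529/29202 = 2175/20177 + 282529/29202 = 5764101983/589208754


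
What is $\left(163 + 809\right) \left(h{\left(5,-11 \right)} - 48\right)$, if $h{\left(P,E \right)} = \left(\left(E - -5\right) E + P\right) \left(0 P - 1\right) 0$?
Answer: $-46656$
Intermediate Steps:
$h{\left(P,E \right)} = 0$ ($h{\left(P,E \right)} = \left(\left(E + 5\right) E + P\right) \left(0 - 1\right) 0 = \left(\left(5 + E\right) E + P\right) \left(-1\right) 0 = \left(E \left(5 + E\right) + P\right) \left(-1\right) 0 = \left(P + E \left(5 + E\right)\right) \left(-1\right) 0 = \left(- P - E \left(5 + E\right)\right) 0 = 0$)
$\left(163 + 809\right) \left(h{\left(5,-11 \right)} - 48\right) = \left(163 + 809\right) \left(0 - 48\right) = 972 \left(-48\right) = -46656$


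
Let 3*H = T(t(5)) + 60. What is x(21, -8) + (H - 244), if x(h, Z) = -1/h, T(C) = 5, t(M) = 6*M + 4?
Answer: -4670/21 ≈ -222.38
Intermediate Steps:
t(M) = 4 + 6*M
H = 65/3 (H = (5 + 60)/3 = (⅓)*65 = 65/3 ≈ 21.667)
x(21, -8) + (H - 244) = -1/21 + (65/3 - 244) = -1*1/21 - 667/3 = -1/21 - 667/3 = -4670/21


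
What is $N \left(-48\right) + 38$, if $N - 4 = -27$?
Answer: $1142$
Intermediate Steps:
$N = -23$ ($N = 4 - 27 = -23$)
$N \left(-48\right) + 38 = \left(-23\right) \left(-48\right) + 38 = 1104 + 38 = 1142$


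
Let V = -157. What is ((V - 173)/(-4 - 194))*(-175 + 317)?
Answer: 710/3 ≈ 236.67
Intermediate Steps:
((V - 173)/(-4 - 194))*(-175 + 317) = ((-157 - 173)/(-4 - 194))*(-175 + 317) = -330/(-198)*142 = -330*(-1/198)*142 = (5/3)*142 = 710/3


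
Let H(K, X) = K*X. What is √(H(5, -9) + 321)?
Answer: 2*√69 ≈ 16.613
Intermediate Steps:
√(H(5, -9) + 321) = √(5*(-9) + 321) = √(-45 + 321) = √276 = 2*√69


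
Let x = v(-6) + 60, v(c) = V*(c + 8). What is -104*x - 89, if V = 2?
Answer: -6745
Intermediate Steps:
v(c) = 16 + 2*c (v(c) = 2*(c + 8) = 2*(8 + c) = 16 + 2*c)
x = 64 (x = (16 + 2*(-6)) + 60 = (16 - 12) + 60 = 4 + 60 = 64)
-104*x - 89 = -104*64 - 89 = -6656 - 89 = -6745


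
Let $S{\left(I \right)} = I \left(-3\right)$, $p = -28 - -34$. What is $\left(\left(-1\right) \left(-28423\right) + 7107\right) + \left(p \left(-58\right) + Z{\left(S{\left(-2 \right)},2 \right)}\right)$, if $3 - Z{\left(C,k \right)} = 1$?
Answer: $35184$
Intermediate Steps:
$p = 6$ ($p = -28 + 34 = 6$)
$S{\left(I \right)} = - 3 I$
$Z{\left(C,k \right)} = 2$ ($Z{\left(C,k \right)} = 3 - 1 = 2$)
$\left(\left(-1\right) \left(-28423\right) + 7107\right) + \left(p \left(-58\right) + Z{\left(S{\left(-2 \right)},2 \right)}\right) = \left(\left(-1\right) \left(-28423\right) + 7107\right) + \left(6 \left(-58\right) + 2\right) = \left(28423 + 7107\right) + \left(-348 + 2\right) = 35530 - 346 = 35184$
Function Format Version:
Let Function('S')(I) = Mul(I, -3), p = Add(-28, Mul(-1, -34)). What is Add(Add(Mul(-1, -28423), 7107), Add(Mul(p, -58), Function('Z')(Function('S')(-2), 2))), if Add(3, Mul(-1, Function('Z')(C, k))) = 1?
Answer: 35184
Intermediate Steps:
p = 6 (p = Add(-28, 34) = 6)
Function('S')(I) = Mul(-3, I)
Function('Z')(C, k) = 2 (Function('Z')(C, k) = Add(3, Mul(-1, 1)) = Add(3, -1) = 2)
Add(Add(Mul(-1, -28423), 7107), Add(Mul(p, -58), Function('Z')(Function('S')(-2), 2))) = Add(Add(Mul(-1, -28423), 7107), Add(Mul(6, -58), 2)) = Add(Add(28423, 7107), Add(-348, 2)) = Add(35530, -346) = 35184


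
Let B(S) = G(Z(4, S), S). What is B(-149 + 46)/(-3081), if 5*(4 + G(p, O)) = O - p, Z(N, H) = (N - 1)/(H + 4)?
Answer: 4058/508365 ≈ 0.0079824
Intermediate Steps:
Z(N, H) = (-1 + N)/(4 + H)
G(p, O) = -4 - p/5 + O/5 (G(p, O) = -4 + (O - p)/5 = -4 + (-p/5 + O/5) = -4 - p/5 + O/5)
B(S) = -4 - 3/(5*(4 + S)) + S/5 (B(S) = -4 - (-1 + 4)/(5*(4 + S)) + S/5 = -4 - 3/(5*(4 + S)) + S/5)
B(-149 + 46)/(-3081) = ((-3 + (-20 + (-149 + 46))*(4 + (-149 + 46)))/(5*(4 + (-149 + 46))))/(-3081) = ((-3 + (-20 - 103)*(4 - 103))/(5*(4 - 103)))*(-1/3081) = ((1/5)*(-3 - 123*(-99))/(-99))*(-1/3081) = ((1/5)*(-1/99)*(-3 + 12177))*(-1/3081) = ((1/5)*(-1/99)*12174)*(-1/3081) = -4058/165*(-1/3081) = 4058/508365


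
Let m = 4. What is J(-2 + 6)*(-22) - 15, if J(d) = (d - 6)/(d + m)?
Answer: -19/2 ≈ -9.5000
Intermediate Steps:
J(d) = (-6 + d)/(4 + d) (J(d) = (d - 6)/(d + 4) = (-6 + d)/(4 + d))
J(-2 + 6)*(-22) - 15 = ((-6 + (-2 + 6))/(4 + (-2 + 6)))*(-22) - 15 = ((-6 + 4)/(4 + 4))*(-22) - 15 = (-2/8)*(-22) - 15 = ((⅛)*(-2))*(-22) - 15 = -¼*(-22) - 15 = 11/2 - 15 = -19/2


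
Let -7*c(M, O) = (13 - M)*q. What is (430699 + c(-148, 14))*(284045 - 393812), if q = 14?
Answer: -47241192159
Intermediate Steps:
c(M, O) = -26 + 2*M (c(M, O) = -(13 - M)*14/7 = -(182 - 14*M)/7 = -26 + 2*M)
(430699 + c(-148, 14))*(284045 - 393812) = (430699 + (-26 + 2*(-148)))*(284045 - 393812) = (430699 + (-26 - 296))*(-109767) = (430699 - 322)*(-109767) = 430377*(-109767) = -47241192159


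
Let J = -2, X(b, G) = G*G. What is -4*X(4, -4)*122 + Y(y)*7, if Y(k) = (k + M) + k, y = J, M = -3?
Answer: -7857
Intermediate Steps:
X(b, G) = G**2
y = -2
Y(k) = -3 + 2*k (Y(k) = (k - 3) + k = (-3 + k) + k = -3 + 2*k)
-4*X(4, -4)*122 + Y(y)*7 = -4*(-4)**2*122 + (-3 + 2*(-2))*7 = -4*16*122 + (-3 - 4)*7 = -64*122 - 7*7 = -7808 - 49 = -7857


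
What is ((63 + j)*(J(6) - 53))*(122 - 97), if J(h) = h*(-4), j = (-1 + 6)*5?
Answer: -169400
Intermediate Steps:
j = 25 (j = 5*5 = 25)
J(h) = -4*h
((63 + j)*(J(6) - 53))*(122 - 97) = ((63 + 25)*(-4*6 - 53))*(122 - 97) = (88*(-24 - 53))*25 = (88*(-77))*25 = -6776*25 = -169400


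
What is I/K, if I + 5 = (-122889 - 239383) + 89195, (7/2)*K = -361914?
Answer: 136541/51702 ≈ 2.6409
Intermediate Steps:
K = -103404 (K = (2/7)*(-361914) = -103404)
I = -273082 (I = -5 + ((-122889 - 239383) + 89195) = -5 + (-362272 + 89195) = -5 - 273077 = -273082)
I/K = -273082/(-103404) = -273082*(-1/103404) = 136541/51702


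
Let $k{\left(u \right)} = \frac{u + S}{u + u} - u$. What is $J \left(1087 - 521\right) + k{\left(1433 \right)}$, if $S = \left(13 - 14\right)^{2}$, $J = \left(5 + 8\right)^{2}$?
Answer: $\frac{135019410}{1433} \approx 94222.0$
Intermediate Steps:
$J = 169$ ($J = 13^{2} = 169$)
$S = 1$ ($S = \left(-1\right)^{2} = 1$)
$k{\left(u \right)} = - u + \frac{1 + u}{2 u}$ ($k{\left(u \right)} = \frac{u + 1}{u + u} - u = \frac{1 + u}{2 u} - u = - u + \frac{1 + u}{2 u}$)
$J \left(1087 - 521\right) + k{\left(1433 \right)} = 169 \left(1087 - 521\right) + \left(\frac{1}{2} + \frac{1}{2 \cdot 1433} - 1433\right) = 169 \cdot 566 + \left(\frac{1}{2} + \frac{1}{2} \cdot \frac{1}{1433} - 1433\right) = 95654 + \left(\frac{1}{2} + \frac{1}{2866} - 1433\right) = 95654 - \frac{2052772}{1433} = \frac{135019410}{1433}$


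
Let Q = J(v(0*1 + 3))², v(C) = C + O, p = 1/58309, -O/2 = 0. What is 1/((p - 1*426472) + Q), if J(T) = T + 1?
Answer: -58309/24866222903 ≈ -2.3449e-6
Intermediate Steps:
O = 0 (O = -2*0 = 0)
p = 1/58309 ≈ 1.7150e-5
v(C) = C (v(C) = C + 0 = C)
J(T) = 1 + T
Q = 16 (Q = (1 + (0*1 + 3))² = (1 + (0 + 3))² = (1 + 3)² = 4² = 16)
1/((p - 1*426472) + Q) = 1/((1/58309 - 1*426472) + 16) = 1/((1/58309 - 426472) + 16) = 1/(-24867155847/58309 + 16) = 1/(-24866222903/58309) = -58309/24866222903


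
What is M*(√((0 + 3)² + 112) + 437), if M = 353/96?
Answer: 4942/3 ≈ 1647.3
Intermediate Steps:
M = 353/96 (M = 353*(1/96) = 353/96 ≈ 3.6771)
M*(√((0 + 3)² + 112) + 437) = 353*(√((0 + 3)² + 112) + 437)/96 = 353*(√(3² + 112) + 437)/96 = 353*(√(9 + 112) + 437)/96 = 353*(√121 + 437)/96 = 353*(11 + 437)/96 = (353/96)*448 = 4942/3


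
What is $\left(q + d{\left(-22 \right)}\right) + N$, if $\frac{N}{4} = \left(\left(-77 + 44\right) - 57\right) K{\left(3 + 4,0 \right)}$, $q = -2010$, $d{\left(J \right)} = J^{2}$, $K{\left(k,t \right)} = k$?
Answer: $-4046$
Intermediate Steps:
$N = -2520$ ($N = 4 \left(\left(-77 + 44\right) - 57\right) \left(3 + 4\right) = 4 \left(-33 - 57\right) 7 = 4 \left(\left(-90\right) 7\right) = 4 \left(-630\right) = -2520$)
$\left(q + d{\left(-22 \right)}\right) + N = \left(-2010 + \left(-22\right)^{2}\right) - 2520 = \left(-2010 + 484\right) - 2520 = -1526 - 2520 = -4046$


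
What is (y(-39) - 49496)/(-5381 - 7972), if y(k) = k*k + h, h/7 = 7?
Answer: 47926/13353 ≈ 3.5892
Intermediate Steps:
h = 49 (h = 7*7 = 49)
y(k) = 49 + k² (y(k) = k*k + 49 = k² + 49 = 49 + k²)
(y(-39) - 49496)/(-5381 - 7972) = ((49 + (-39)²) - 49496)/(-5381 - 7972) = ((49 + 1521) - 49496)/(-13353) = (1570 - 49496)*(-1/13353) = -47926*(-1/13353) = 47926/13353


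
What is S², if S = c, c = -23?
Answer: 529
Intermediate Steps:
S = -23
S² = (-23)² = 529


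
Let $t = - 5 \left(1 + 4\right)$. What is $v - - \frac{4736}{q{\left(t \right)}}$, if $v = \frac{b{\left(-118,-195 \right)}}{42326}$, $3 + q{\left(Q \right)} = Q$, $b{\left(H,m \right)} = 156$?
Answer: $- \frac{25056446}{148141} \approx -169.14$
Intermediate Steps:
$t = -25$ ($t = \left(-5\right) 5 = -25$)
$q{\left(Q \right)} = -3 + Q$
$v = \frac{78}{21163}$ ($v = \frac{156}{42326} = 156 \cdot \frac{1}{42326} = \frac{78}{21163} \approx 0.0036857$)
$v - - \frac{4736}{q{\left(t \right)}} = \frac{78}{21163} - - \frac{4736}{-3 - 25} = \frac{78}{21163} - - \frac{4736}{-28} = \frac{78}{21163} - \left(-4736\right) \left(- \frac{1}{28}\right) = \frac{78}{21163} - \frac{1184}{7} = - \frac{25056446}{148141}$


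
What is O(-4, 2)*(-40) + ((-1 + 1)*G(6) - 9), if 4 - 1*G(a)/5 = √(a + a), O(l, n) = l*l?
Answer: -649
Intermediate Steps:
O(l, n) = l²
G(a) = 20 - 5*√2*√a (G(a) = 20 - 5*√(a + a) = 20 - 5*√2*√a)
O(-4, 2)*(-40) + ((-1 + 1)*G(6) - 9) = (-4)²*(-40) + ((-1 + 1)*(20 - 5*√2*√6) - 9) = 16*(-40) + (0*(20 - 10*√3) - 9) = -640 + (0 - 9) = -640 - 9 = -649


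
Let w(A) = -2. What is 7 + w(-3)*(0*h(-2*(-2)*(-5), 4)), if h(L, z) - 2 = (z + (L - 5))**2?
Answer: 7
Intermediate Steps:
h(L, z) = 2 + (-5 + L + z)**2 (h(L, z) = 2 + (z + (L - 5))**2 = 2 + (z + (-5 + L))**2 = 2 + (-5 + L + z)**2)
7 + w(-3)*(0*h(-2*(-2)*(-5), 4)) = 7 - 0*(2 + (-5 - 2*(-2)*(-5) + 4)**2) = 7 - 0*(2 + (-5 + 4*(-5) + 4)**2) = 7 - 0*(2 + (-5 - 20 + 4)**2) = 7 - 0*(2 + (-21)**2) = 7 - 0*(2 + 441) = 7 - 0*443 = 7 - 2*0 = 7 + 0 = 7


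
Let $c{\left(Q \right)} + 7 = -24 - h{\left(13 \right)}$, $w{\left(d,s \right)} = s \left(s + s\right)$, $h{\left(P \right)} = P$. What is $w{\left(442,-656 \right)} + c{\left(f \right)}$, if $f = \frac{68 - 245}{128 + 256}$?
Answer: $860628$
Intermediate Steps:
$w{\left(d,s \right)} = 2 s^{2}$ ($w{\left(d,s \right)} = s 2 s = 2 s^{2}$)
$f = - \frac{59}{128}$ ($f = - \frac{177}{384} = \left(-177\right) \frac{1}{384} = - \frac{59}{128} \approx -0.46094$)
$c{\left(Q \right)} = -44$ ($c{\left(Q \right)} = -7 - 37 = -44$)
$w{\left(442,-656 \right)} + c{\left(f \right)} = 2 \left(-656\right)^{2} - 44 = 2 \cdot 430336 - 44 = 860672 - 44 = 860628$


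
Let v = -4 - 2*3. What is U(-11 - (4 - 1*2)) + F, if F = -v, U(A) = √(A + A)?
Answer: 10 + I*√26 ≈ 10.0 + 5.099*I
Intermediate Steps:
U(A) = √2*√A (U(A) = √(2*A) = √2*√A)
v = -10 (v = -4 - 6 = -10)
F = 10 (F = -1*(-10) = 10)
U(-11 - (4 - 1*2)) + F = √2*√(-11 - (4 - 1*2)) + 10 = √2*√(-11 - (4 - 2)) + 10 = √2*√(-11 - 1*2) + 10 = √2*√(-11 - 2) + 10 = √2*√(-13) + 10 = √2*(I*√13) + 10 = I*√26 + 10 = 10 + I*√26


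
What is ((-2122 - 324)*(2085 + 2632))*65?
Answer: -749955830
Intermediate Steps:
((-2122 - 324)*(2085 + 2632))*65 = -2446*4717*65 = -11537782*65 = -749955830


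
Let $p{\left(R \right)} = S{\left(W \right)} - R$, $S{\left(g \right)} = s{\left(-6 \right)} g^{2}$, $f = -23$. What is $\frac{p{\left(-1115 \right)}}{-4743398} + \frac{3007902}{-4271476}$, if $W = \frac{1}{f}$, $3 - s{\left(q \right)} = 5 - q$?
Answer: $- \frac{85796820579222}{121798106459909} \approx -0.70442$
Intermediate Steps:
$s{\left(q \right)} = -2 + q$ ($s{\left(q \right)} = 3 - \left(5 - q\right) = 3 + \left(-5 + q\right) = -2 + q$)
$W = - \frac{1}{23}$ ($W = \frac{1}{-23} = - \frac{1}{23} \approx -0.043478$)
$S{\left(g \right)} = - 8 g^{2}$ ($S{\left(g \right)} = \left(-2 - 6\right) g^{2} = - 8 g^{2}$)
$p{\left(R \right)} = - \frac{8}{529} - R$ ($p{\left(R \right)} = - 8 \left(- \frac{1}{23}\right)^{2} - R = \left(-8\right) \frac{1}{529} - R = - \frac{8}{529} - R$)
$\frac{p{\left(-1115 \right)}}{-4743398} + \frac{3007902}{-4271476} = \frac{- \frac{8}{529} - -1115}{-4743398} + \frac{3007902}{-4271476} = \left(- \frac{8}{529} + 1115\right) \left(- \frac{1}{4743398}\right) + 3007902 \left(- \frac{1}{4271476}\right) = \frac{589827}{529} \left(- \frac{1}{4743398}\right) - \frac{1503951}{2135738} = - \frac{589827}{2509257542} - \frac{1503951}{2135738} = - \frac{85796820579222}{121798106459909}$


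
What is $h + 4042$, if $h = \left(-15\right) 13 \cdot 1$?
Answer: $3847$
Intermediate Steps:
$h = -195$ ($h = \left(-195\right) 1 = -195$)
$h + 4042 = -195 + 4042 = 3847$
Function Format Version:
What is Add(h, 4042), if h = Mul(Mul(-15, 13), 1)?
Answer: 3847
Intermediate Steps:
h = -195 (h = Mul(-195, 1) = -195)
Add(h, 4042) = Add(-195, 4042) = 3847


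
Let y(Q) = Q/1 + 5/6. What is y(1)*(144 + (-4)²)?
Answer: 880/3 ≈ 293.33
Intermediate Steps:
y(Q) = ⅚ + Q (y(Q) = Q*1 + 5*(⅙) = Q + ⅚ = ⅚ + Q)
y(1)*(144 + (-4)²) = (⅚ + 1)*(144 + (-4)²) = 11*(144 + 16)/6 = (11/6)*160 = 880/3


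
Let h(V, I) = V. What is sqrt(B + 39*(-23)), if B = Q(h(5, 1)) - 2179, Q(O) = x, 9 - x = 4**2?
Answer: I*sqrt(3083) ≈ 55.525*I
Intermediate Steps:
x = -7 (x = 9 - 1*4**2 = 9 - 1*16 = 9 - 16 = -7)
Q(O) = -7
B = -2186 (B = -7 - 2179 = -2186)
sqrt(B + 39*(-23)) = sqrt(-2186 + 39*(-23)) = sqrt(-2186 - 897) = sqrt(-3083) = I*sqrt(3083)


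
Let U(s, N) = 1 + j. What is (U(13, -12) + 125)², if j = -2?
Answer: 15376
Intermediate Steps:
U(s, N) = -1 (U(s, N) = 1 - 2 = -1)
(U(13, -12) + 125)² = (-1 + 125)² = 124² = 15376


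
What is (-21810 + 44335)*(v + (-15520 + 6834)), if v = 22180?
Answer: 303952350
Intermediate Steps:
(-21810 + 44335)*(v + (-15520 + 6834)) = (-21810 + 44335)*(22180 + (-15520 + 6834)) = 22525*(22180 - 8686) = 22525*13494 = 303952350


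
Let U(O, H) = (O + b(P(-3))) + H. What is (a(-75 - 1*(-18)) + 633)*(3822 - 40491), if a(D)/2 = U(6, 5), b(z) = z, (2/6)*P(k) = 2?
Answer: -24458223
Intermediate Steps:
P(k) = 6 (P(k) = 3*2 = 6)
U(O, H) = 6 + H + O (U(O, H) = (O + 6) + H = (6 + O) + H = 6 + H + O)
a(D) = 34 (a(D) = 2*(6 + 5 + 6) = 2*17 = 34)
(a(-75 - 1*(-18)) + 633)*(3822 - 40491) = (34 + 633)*(3822 - 40491) = 667*(-36669) = -24458223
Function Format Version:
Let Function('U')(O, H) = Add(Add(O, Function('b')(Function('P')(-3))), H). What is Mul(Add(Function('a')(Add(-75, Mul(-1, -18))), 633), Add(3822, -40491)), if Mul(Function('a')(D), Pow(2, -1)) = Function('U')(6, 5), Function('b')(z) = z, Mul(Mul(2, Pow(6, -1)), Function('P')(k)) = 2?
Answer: -24458223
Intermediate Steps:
Function('P')(k) = 6 (Function('P')(k) = Mul(3, 2) = 6)
Function('U')(O, H) = Add(6, H, O) (Function('U')(O, H) = Add(Add(O, 6), H) = Add(Add(6, O), H) = Add(6, H, O))
Function('a')(D) = 34 (Function('a')(D) = Mul(2, Add(6, 5, 6)) = Mul(2, 17) = 34)
Mul(Add(Function('a')(Add(-75, Mul(-1, -18))), 633), Add(3822, -40491)) = Mul(Add(34, 633), Add(3822, -40491)) = Mul(667, -36669) = -24458223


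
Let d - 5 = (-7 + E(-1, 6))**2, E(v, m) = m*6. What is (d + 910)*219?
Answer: 384564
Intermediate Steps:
E(v, m) = 6*m
d = 846 (d = 5 + (-7 + 6*6)**2 = 5 + (-7 + 36)**2 = 5 + 29**2 = 5 + 841 = 846)
(d + 910)*219 = (846 + 910)*219 = 1756*219 = 384564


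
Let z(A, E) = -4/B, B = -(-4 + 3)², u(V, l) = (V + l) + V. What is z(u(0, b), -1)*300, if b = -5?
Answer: 1200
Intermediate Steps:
u(V, l) = l + 2*V
B = -1 (B = -1*(-1)² = -1*1 = -1)
z(A, E) = 4 (z(A, E) = -4/(-1) = -4*(-1) = 4)
z(u(0, b), -1)*300 = 4*300 = 1200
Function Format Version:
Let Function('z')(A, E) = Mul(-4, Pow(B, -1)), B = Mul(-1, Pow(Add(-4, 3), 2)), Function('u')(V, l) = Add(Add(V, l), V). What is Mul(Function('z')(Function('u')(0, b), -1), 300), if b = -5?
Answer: 1200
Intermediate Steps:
Function('u')(V, l) = Add(l, Mul(2, V))
B = -1 (B = Mul(-1, Pow(-1, 2)) = Mul(-1, 1) = -1)
Function('z')(A, E) = 4 (Function('z')(A, E) = Mul(-4, Pow(-1, -1)) = Mul(-4, -1) = 4)
Mul(Function('z')(Function('u')(0, b), -1), 300) = Mul(4, 300) = 1200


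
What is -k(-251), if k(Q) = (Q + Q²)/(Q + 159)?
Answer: 31375/46 ≈ 682.07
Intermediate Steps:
k(Q) = (Q + Q²)/(159 + Q)
-k(-251) = -(-251)*(1 - 251)/(159 - 251) = -(-251)*(-250)/(-92) = -(-251)*(-1)*(-250)/92 = -1*(-31375/46) = 31375/46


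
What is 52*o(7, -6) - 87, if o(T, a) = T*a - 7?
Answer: -2635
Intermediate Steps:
o(T, a) = -7 + T*a
52*o(7, -6) - 87 = 52*(-7 + 7*(-6)) - 87 = 52*(-7 - 42) - 87 = 52*(-49) - 87 = -2548 - 87 = -2635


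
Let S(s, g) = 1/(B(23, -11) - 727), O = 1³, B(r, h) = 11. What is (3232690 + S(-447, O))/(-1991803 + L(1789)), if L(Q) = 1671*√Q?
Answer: -4610239252298317/2836995252108560 - 3867706691169*√1789/2836995252108560 ≈ -1.6827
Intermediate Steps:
O = 1
S(s, g) = -1/716 (S(s, g) = 1/(11 - 727) = 1/(-716) = -1/716)
(3232690 + S(-447, O))/(-1991803 + L(1789)) = (3232690 - 1/716)/(-1991803 + 1671*√1789) = 2314606039/(716*(-1991803 + 1671*√1789))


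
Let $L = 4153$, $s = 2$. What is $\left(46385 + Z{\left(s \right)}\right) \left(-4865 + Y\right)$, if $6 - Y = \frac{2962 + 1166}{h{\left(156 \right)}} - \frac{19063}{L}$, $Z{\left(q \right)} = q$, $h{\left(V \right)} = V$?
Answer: $- \frac{12223594415868}{53989} \approx -2.2641 \cdot 10^{8}$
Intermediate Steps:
$Y = - \frac{856879}{53989}$ ($Y = 6 - \left(\frac{2962 + 1166}{156} - \frac{19063}{4153}\right) = 6 - \left(4128 \cdot \frac{1}{156} - \frac{19063}{4153}\right) = 6 - \left(\frac{344}{13} - \frac{19063}{4153}\right) = 6 - \frac{1180813}{53989} = - \frac{856879}{53989} \approx -15.871$)
$\left(46385 + Z{\left(s \right)}\right) \left(-4865 + Y\right) = \left(46385 + 2\right) \left(-4865 - \frac{856879}{53989}\right) = 46387 \left(- \frac{263513364}{53989}\right) = - \frac{12223594415868}{53989}$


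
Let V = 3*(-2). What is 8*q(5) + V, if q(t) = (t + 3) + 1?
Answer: 66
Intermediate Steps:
q(t) = 4 + t (q(t) = (3 + t) + 1 = 4 + t)
V = -6
8*q(5) + V = 8*(4 + 5) - 6 = 8*9 - 6 = 72 - 6 = 66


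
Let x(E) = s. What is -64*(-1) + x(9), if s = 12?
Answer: 76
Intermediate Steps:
x(E) = 12
-64*(-1) + x(9) = -64*(-1) + 12 = 64 + 12 = 76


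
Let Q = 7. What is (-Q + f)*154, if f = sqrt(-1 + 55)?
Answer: -1078 + 462*sqrt(6) ≈ 53.664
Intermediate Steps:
f = 3*sqrt(6) (f = sqrt(54) = 3*sqrt(6) ≈ 7.3485)
(-Q + f)*154 = (-1*7 + 3*sqrt(6))*154 = (-7 + 3*sqrt(6))*154 = -1078 + 462*sqrt(6)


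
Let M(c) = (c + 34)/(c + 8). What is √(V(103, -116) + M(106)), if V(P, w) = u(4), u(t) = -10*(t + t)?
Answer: I*√255930/57 ≈ 8.8754*I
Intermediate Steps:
u(t) = -20*t
V(P, w) = -80 (V(P, w) = -20*4 = -80)
M(c) = (34 + c)/(8 + c)
√(V(103, -116) + M(106)) = √(-80 + (34 + 106)/(8 + 106)) = √(-80 + 140/114) = √(-80 + (1/114)*140) = √(-80 + 70/57) = √(-4490/57) = I*√255930/57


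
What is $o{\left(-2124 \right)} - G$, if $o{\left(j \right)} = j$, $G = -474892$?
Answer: $472768$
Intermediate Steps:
$o{\left(-2124 \right)} - G = -2124 - -474892 = -2124 + 474892 = 472768$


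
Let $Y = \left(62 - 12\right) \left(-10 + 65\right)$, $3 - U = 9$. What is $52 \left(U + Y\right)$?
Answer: $142688$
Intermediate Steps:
$U = -6$ ($U = 3 - 9 = -6$)
$Y = 2750$ ($Y = 50 \cdot 55 = 2750$)
$52 \left(U + Y\right) = 52 \left(-6 + 2750\right) = 52 \cdot 2744 = 142688$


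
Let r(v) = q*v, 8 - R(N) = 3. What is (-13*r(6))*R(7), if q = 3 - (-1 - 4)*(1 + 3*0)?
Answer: -3120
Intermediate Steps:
R(N) = 5 (R(N) = 8 - 1*3 = 8 - 3 = 5)
q = 8 (q = 3 - (-5)*(1 + 0) = 3 - (-5) = 3 - 1*(-5) = 3 + 5 = 8)
r(v) = 8*v
(-13*r(6))*R(7) = -104*6*5 = -13*48*5 = -624*5 = -3120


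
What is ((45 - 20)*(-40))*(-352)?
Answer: 352000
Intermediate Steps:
((45 - 20)*(-40))*(-352) = (25*(-40))*(-352) = -1000*(-352) = 352000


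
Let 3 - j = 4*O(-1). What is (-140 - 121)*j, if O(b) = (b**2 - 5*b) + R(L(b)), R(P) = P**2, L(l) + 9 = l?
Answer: 109881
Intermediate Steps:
L(l) = -9 + l
O(b) = b**2 + (-9 + b)**2 - 5*b (O(b) = (b**2 - 5*b) + (-9 + b)**2 = b**2 + (-9 + b)**2 - 5*b)
j = -421 (j = 3 - 4*(81 - 23*(-1) + 2*(-1)**2) = 3 - 4*(81 + 23 + 2*1) = 3 - 4*(81 + 23 + 2) = 3 - 4*106 = 3 - 1*424 = 3 - 424 = -421)
(-140 - 121)*j = (-140 - 121)*(-421) = -261*(-421) = 109881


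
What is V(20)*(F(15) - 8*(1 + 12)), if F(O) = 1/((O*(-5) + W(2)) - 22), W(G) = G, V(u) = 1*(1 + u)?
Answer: -207501/95 ≈ -2184.2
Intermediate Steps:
V(u) = 1 + u
F(O) = 1/(-20 - 5*O) (F(O) = 1/((O*(-5) + 2) - 22) = 1/((-5*O + 2) - 22) = 1/((2 - 5*O) - 22) = 1/(-20 - 5*O))
V(20)*(F(15) - 8*(1 + 12)) = (1 + 20)*(-1/(20 + 5*15) - 8*(1 + 12)) = 21*(-1/(20 + 75) - 8*13) = 21*(-1/95 - 104) = 21*(-9881/95) = -207501/95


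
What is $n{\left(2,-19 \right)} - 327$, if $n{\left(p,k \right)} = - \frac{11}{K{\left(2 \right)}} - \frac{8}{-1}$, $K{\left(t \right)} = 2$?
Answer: $- \frac{649}{2} \approx -324.5$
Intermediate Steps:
$n{\left(p,k \right)} = \frac{5}{2}$ ($n{\left(p,k \right)} = - \frac{11}{2} - \frac{8}{-1} = \left(-11\right) \frac{1}{2} - -8 = - \frac{11}{2} + 8 = \frac{5}{2}$)
$n{\left(2,-19 \right)} - 327 = \frac{5}{2} - 327 = - \frac{649}{2}$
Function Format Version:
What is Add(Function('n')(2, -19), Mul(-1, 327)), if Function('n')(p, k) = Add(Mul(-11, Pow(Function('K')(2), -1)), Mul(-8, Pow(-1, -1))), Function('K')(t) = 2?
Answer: Rational(-649, 2) ≈ -324.50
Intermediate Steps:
Function('n')(p, k) = Rational(5, 2) (Function('n')(p, k) = Add(Mul(-11, Pow(2, -1)), Mul(-8, Pow(-1, -1))) = Add(Mul(-11, Rational(1, 2)), Mul(-8, -1)) = Add(Rational(-11, 2), 8) = Rational(5, 2))
Add(Function('n')(2, -19), Mul(-1, 327)) = Add(Rational(5, 2), Mul(-1, 327)) = Add(Rational(5, 2), -327) = Rational(-649, 2)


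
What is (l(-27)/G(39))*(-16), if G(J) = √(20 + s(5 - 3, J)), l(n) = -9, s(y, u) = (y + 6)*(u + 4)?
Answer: 72*√91/91 ≈ 7.5477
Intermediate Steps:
s(y, u) = (4 + u)*(6 + y) (s(y, u) = (6 + y)*(4 + u) = (4 + u)*(6 + y))
G(J) = √(52 + 8*J) (G(J) = √(20 + (24 + 4*(5 - 3) + 6*J + J*(5 - 3))) = √(20 + (24 + 4*2 + 6*J + J*2)) = √(20 + (24 + 8 + 6*J + 2*J)) = √(20 + (32 + 8*J)) = √(52 + 8*J))
(l(-27)/G(39))*(-16) = -9*1/(2*√(13 + 2*39))*(-16) = -9*1/(2*√(13 + 78))*(-16) = -9*√91/182*(-16) = 72*√91/91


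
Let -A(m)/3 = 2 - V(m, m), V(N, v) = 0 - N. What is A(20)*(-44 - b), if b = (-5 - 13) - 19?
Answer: 462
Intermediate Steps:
b = -37 (b = -18 - 19 = -37)
V(N, v) = -N
A(m) = -6 - 3*m (A(m) = -3*(2 - (-1)*m) = -3*(2 + m) = -6 - 3*m)
A(20)*(-44 - b) = (-6 - 3*20)*(-44 - 1*(-37)) = (-6 - 60)*(-44 + 37) = -66*(-7) = 462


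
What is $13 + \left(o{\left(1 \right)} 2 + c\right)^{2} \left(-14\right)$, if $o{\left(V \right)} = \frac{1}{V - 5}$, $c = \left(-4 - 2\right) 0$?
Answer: $\frac{19}{2} \approx 9.5$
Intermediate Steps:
$c = 0$ ($c = \left(-6\right) 0 = 0$)
$o{\left(V \right)} = \frac{1}{-5 + V}$
$13 + \left(o{\left(1 \right)} 2 + c\right)^{2} \left(-14\right) = 13 + \left(\frac{1}{-5 + 1} \cdot 2 + 0\right)^{2} \left(-14\right) = 13 + \left(\frac{1}{-4} \cdot 2 + 0\right)^{2} \left(-14\right) = 13 + \left(\left(- \frac{1}{4}\right) 2 + 0\right)^{2} \left(-14\right) = 13 + \left(- \frac{1}{2} + 0\right)^{2} \left(-14\right) = 13 + \left(- \frac{1}{2}\right)^{2} \left(-14\right) = 13 + \frac{1}{4} \left(-14\right) = 13 - \frac{7}{2} = \frac{19}{2}$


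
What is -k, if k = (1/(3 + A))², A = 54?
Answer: -1/3249 ≈ -0.00030779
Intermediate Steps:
k = 1/3249 (k = (1/(3 + 54))² = (1/57)² = 1/3249 ≈ 0.00030779)
-k = -1*1/3249 = -1/3249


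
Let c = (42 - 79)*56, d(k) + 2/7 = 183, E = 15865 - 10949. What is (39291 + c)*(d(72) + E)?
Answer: 189769047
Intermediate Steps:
E = 4916
d(k) = 1279/7 (d(k) = -2/7 + 183 = 1279/7)
c = -2072 (c = -37*56 = -2072)
(39291 + c)*(d(72) + E) = (39291 - 2072)*(1279/7 + 4916) = 37219*(35691/7) = 189769047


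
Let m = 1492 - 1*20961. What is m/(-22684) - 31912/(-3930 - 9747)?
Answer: 990169321/310249068 ≈ 3.1915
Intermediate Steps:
m = -19469 (m = 1492 - 20961 = -19469)
m/(-22684) - 31912/(-3930 - 9747) = -19469/(-22684) - 31912/(-3930 - 9747) = -19469*(-1/22684) - 31912/(-13677) = 19469/22684 - 31912*(-1/13677) = 19469/22684 + 31912/13677 = 990169321/310249068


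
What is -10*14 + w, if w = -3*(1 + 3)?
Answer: -152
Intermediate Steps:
w = -12 (w = -3*4 = -12)
-10*14 + w = -10*14 - 12 = -140 - 12 = -152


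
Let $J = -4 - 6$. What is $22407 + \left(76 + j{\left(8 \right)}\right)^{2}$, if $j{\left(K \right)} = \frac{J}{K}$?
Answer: $\frac{447913}{16} \approx 27995.0$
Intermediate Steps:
$J = -10$ ($J = -4 - 6 = -10$)
$j{\left(K \right)} = - \frac{10}{K}$
$22407 + \left(76 + j{\left(8 \right)}\right)^{2} = 22407 + \left(76 - \frac{10}{8}\right)^{2} = 22407 + \left(76 - \frac{5}{4}\right)^{2} = 22407 + \left(\frac{299}{4}\right)^{2} = 22407 + \frac{89401}{16} = \frac{447913}{16}$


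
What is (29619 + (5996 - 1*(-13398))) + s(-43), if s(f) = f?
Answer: 48970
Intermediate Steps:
(29619 + (5996 - 1*(-13398))) + s(-43) = (29619 + (5996 - 1*(-13398))) - 43 = (29619 + (5996 + 13398)) - 43 = (29619 + 19394) - 43 = 49013 - 43 = 48970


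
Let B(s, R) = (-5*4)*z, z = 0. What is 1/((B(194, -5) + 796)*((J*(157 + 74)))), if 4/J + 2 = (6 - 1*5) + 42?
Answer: 41/735504 ≈ 5.5744e-5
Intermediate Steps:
B(s, R) = 0 (B(s, R) = -5*4*0 = -20*0 = 0)
J = 4/41 (J = 4/(-2 + ((6 - 1*5) + 42)) = 4/(-2 + ((6 - 5) + 42)) = 4/(-2 + (1 + 42)) = 4/(-2 + 43) = 4/41 ≈ 0.097561)
1/((B(194, -5) + 796)*((J*(157 + 74)))) = 1/((0 + 796)*((4*(157 + 74)/41))) = 1/(796*(((4/41)*231))) = 1/(796*(924/41)) = (1/796)*(41/924) = 41/735504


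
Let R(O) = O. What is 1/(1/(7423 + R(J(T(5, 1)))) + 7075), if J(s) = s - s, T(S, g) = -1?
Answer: 7423/52517726 ≈ 0.00014134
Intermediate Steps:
J(s) = 0
1/(1/(7423 + R(J(T(5, 1)))) + 7075) = 1/(1/(7423 + 0) + 7075) = 1/(1/7423 + 7075) = 1/(52517726/7423) = 7423/52517726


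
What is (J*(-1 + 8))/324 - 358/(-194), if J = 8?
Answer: 15857/7857 ≈ 2.0182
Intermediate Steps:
(J*(-1 + 8))/324 - 358/(-194) = (8*(-1 + 8))/324 - 358/(-194) = (8*7)*(1/324) - 358*(-1/194) = 56*(1/324) + 179/97 = 14/81 + 179/97 = 15857/7857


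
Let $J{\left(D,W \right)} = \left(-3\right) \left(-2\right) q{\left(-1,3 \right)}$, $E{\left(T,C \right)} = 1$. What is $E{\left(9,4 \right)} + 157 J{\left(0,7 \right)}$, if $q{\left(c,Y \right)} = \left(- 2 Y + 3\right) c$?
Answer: $2827$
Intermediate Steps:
$q{\left(c,Y \right)} = c \left(3 - 2 Y\right)$ ($q{\left(c,Y \right)} = \left(3 - 2 Y\right) c = c \left(3 - 2 Y\right)$)
$J{\left(D,W \right)} = 18$ ($J{\left(D,W \right)} = \left(-3\right) \left(-2\right) \left(- (3 - 6)\right) = 6 \left(- (3 - 6)\right) = 6 \left(\left(-1\right) \left(-3\right)\right) = 6 \cdot 3 = 18$)
$E{\left(9,4 \right)} + 157 J{\left(0,7 \right)} = 1 + 157 \cdot 18 = 1 + 2826 = 2827$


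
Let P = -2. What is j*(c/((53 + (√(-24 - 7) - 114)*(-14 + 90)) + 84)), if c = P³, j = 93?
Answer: 6344088/72888785 + 56544*I*√31/72888785 ≈ 0.087038 + 0.0043192*I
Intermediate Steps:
c = -8 (c = (-2)³ = -8)
j*(c/((53 + (√(-24 - 7) - 114)*(-14 + 90)) + 84)) = 93*(-8/((53 + (√(-24 - 7) - 114)*(-14 + 90)) + 84)) = 93*(-8/((53 + (√(-31) - 114)*76) + 84)) = 93*(-8/((53 + (I*√31 - 114)*76) + 84)) = 93*(-8/((53 + (-114 + I*√31)*76) + 84)) = 93*(-8/((53 + (-8664 + 76*I*√31)) + 84)) = 93*(-8/((-8611 + 76*I*√31) + 84)) = 93*(-8/(-8527 + 76*I*√31)) = -744/(-8527 + 76*I*√31)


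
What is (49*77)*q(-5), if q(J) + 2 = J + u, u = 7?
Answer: 0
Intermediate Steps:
q(J) = 5 + J (q(J) = -2 + (J + 7) = -2 + (7 + J) = 5 + J)
(49*77)*q(-5) = (49*77)*(5 - 5) = 3773*0 = 0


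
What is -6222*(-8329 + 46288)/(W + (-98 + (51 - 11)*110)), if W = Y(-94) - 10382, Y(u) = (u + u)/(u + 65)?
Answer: 3424623021/88066 ≈ 38887.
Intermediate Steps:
Y(u) = 2*u/(65 + u) (Y(u) = (2*u)/(65 + u) = 2*u/(65 + u))
W = -300890/29 (W = 2*(-94)/(65 - 94) - 10382 = 2*(-94)/(-29) - 10382 = 2*(-94)*(-1/29) - 10382 = 188/29 - 10382 = -300890/29 ≈ -10376.)
-6222*(-8329 + 46288)/(W + (-98 + (51 - 11)*110)) = -6222*(-8329 + 46288)/(-300890/29 + (-98 + (51 - 11)*110)) = -6222*37959/(-300890/29 + (-98 + 40*110)) = -6222*37959/(-300890/29 + (-98 + 4400)) = -6222*37959/(-300890/29 + 4302) = -6222/((-176132/29*1/37959)) = -6222/(-176132/1100811) = -6222*(-1100811/176132) = 3424623021/88066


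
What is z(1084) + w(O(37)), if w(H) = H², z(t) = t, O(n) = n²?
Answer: 1875245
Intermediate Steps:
z(1084) + w(O(37)) = 1084 + (37²)² = 1084 + 1369² = 1084 + 1874161 = 1875245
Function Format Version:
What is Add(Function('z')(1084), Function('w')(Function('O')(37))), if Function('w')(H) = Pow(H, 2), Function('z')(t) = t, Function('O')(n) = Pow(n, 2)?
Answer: 1875245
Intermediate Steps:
Add(Function('z')(1084), Function('w')(Function('O')(37))) = Add(1084, Pow(Pow(37, 2), 2)) = Add(1084, Pow(1369, 2)) = Add(1084, 1874161) = 1875245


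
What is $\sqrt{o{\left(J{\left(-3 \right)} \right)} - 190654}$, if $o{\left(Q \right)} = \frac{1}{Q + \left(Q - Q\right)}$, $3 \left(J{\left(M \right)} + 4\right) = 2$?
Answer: $\frac{i \sqrt{19065430}}{10} \approx 436.64 i$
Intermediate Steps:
$J{\left(M \right)} = - \frac{10}{3}$ ($J{\left(M \right)} = -4 + \frac{1}{3} \cdot 2 = -4 + \frac{2}{3} = - \frac{10}{3}$)
$o{\left(Q \right)} = \frac{1}{Q}$ ($o{\left(Q \right)} = \frac{1}{Q + 0} = \frac{1}{Q}$)
$\sqrt{o{\left(J{\left(-3 \right)} \right)} - 190654} = \sqrt{\frac{1}{- \frac{10}{3}} - 190654} = \sqrt{- \frac{3}{10} - 190654} = \sqrt{- \frac{1906543}{10}} = \frac{i \sqrt{19065430}}{10}$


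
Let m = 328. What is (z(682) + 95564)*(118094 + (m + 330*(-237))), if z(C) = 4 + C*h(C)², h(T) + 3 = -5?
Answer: 5598153792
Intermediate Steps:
h(T) = -8 (h(T) = -3 - 5 = -8)
z(C) = 4 + 64*C (z(C) = 4 + C*(-8)² = 4 + C*64 = 4 + 64*C)
(z(682) + 95564)*(118094 + (m + 330*(-237))) = ((4 + 64*682) + 95564)*(118094 + (328 + 330*(-237))) = ((4 + 43648) + 95564)*(118094 + (328 - 78210)) = (43652 + 95564)*(118094 - 77882) = 139216*40212 = 5598153792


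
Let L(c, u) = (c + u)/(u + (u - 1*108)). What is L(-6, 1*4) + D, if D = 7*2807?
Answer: 982451/50 ≈ 19649.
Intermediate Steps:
D = 19649
L(c, u) = (c + u)/(-108 + 2*u) (L(c, u) = (c + u)/(u + (u - 108)) = (c + u)/(u + (-108 + u)) = (c + u)/(-108 + 2*u))
L(-6, 1*4) + D = (-6 + 1*4)/(2*(-54 + 1*4)) + 19649 = (-6 + 4)/(2*(-54 + 4)) + 19649 = (1/2)*(-2)/(-50) + 19649 = (1/2)*(-1/50)*(-2) + 19649 = 1/50 + 19649 = 982451/50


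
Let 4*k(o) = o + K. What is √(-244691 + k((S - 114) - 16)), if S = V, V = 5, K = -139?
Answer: I*√244757 ≈ 494.73*I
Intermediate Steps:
S = 5
k(o) = -139/4 + o/4 (k(o) = (o - 139)/4 = (-139 + o)/4 = -139/4 + o/4)
√(-244691 + k((S - 114) - 16)) = √(-244691 + (-139/4 + ((5 - 114) - 16)/4)) = √(-244691 + (-139/4 + (-109 - 16)/4)) = √(-244691 + (-139/4 + (¼)*(-125))) = √(-244691 + (-139/4 - 125/4)) = √(-244691 - 66) = √(-244757) = I*√244757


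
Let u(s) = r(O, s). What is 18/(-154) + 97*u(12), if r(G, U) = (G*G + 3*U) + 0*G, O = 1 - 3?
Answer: 298751/77 ≈ 3879.9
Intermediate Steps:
O = -2
r(G, U) = G² + 3*U (r(G, U) = (G² + 3*U) + 0 = G² + 3*U)
u(s) = 4 + 3*s (u(s) = (-2)² + 3*s = 4 + 3*s)
18/(-154) + 97*u(12) = 18/(-154) + 97*(4 + 3*12) = 18*(-1/154) + 97*(4 + 36) = -9/77 + 97*40 = -9/77 + 3880 = 298751/77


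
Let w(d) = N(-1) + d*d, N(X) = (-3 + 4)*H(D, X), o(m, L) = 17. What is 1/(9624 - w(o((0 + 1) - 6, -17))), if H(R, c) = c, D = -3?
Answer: 1/9336 ≈ 0.00010711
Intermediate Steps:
N(X) = X (N(X) = (-3 + 4)*X = 1*X = X)
w(d) = -1 + d² (w(d) = -1 + d*d = -1 + d²)
1/(9624 - w(o((0 + 1) - 6, -17))) = 1/(9624 - (-1 + 17²)) = 1/(9624 - (-1 + 289)) = 1/(9624 - 1*288) = 1/(9624 - 288) = 1/9336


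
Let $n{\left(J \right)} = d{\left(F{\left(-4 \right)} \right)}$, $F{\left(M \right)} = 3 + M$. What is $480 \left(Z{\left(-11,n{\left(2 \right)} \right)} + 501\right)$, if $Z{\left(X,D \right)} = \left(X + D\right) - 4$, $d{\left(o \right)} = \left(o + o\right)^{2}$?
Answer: $235200$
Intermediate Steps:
$d{\left(o \right)} = 4 o^{2}$ ($d{\left(o \right)} = \left(2 o\right)^{2} = 4 o^{2}$)
$n{\left(J \right)} = 4$ ($n{\left(J \right)} = 4 \left(3 - 4\right)^{2} = 4 \left(-1\right)^{2} = 4 \cdot 1 = 4$)
$Z{\left(X,D \right)} = -4 + D + X$ ($Z{\left(X,D \right)} = \left(D + X\right) - 4 = -4 + D + X$)
$480 \left(Z{\left(-11,n{\left(2 \right)} \right)} + 501\right) = 480 \left(\left(-4 + 4 - 11\right) + 501\right) = 480 \left(-11 + 501\right) = 480 \cdot 490 = 235200$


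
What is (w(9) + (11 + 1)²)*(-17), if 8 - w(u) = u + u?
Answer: -2278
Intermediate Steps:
w(u) = 8 - 2*u (w(u) = 8 - (u + u) = 8 - 2*u)
(w(9) + (11 + 1)²)*(-17) = ((8 - 2*9) + (11 + 1)²)*(-17) = ((8 - 18) + 12²)*(-17) = (-10 + 144)*(-17) = 134*(-17) = -2278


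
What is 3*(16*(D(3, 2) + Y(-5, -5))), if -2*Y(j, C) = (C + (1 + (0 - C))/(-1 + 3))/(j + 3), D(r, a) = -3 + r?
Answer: -24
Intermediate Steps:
Y(j, C) = -(1/2 + C/2)/(2*(3 + j)) (Y(j, C) = -(C + (1 + (0 - C))/(-1 + 3))/(2*(j + 3)) = -(C + (1 - C)/2)/(2*(3 + j)) = -(C + (1 - C)*(1/2))/(2*(3 + j)) = -(C + (1/2 - C/2))/(2*(3 + j)) = -(1/2 + C/2)/(2*(3 + j)))
3*(16*(D(3, 2) + Y(-5, -5))) = 3*(16*((-3 + 3) + (-1 - 1*(-5))/(4*(3 - 5)))) = 3*(16*(0 + (1/4)*(-1 + 5)/(-2))) = 3*(16*(0 + (1/4)*(-1/2)*4)) = 3*(16*(0 - 1/2)) = 3*(16*(-1/2)) = 3*(-8) = -24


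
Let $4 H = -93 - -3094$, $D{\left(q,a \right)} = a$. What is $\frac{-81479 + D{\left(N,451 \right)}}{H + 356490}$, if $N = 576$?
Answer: $- \frac{324112}{1428961} \approx -0.22682$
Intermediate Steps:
$H = \frac{3001}{4}$ ($H = \frac{-93 - -3094}{4} = \frac{-93 + 3094}{4} = \frac{1}{4} \cdot 3001 = \frac{3001}{4} \approx 750.25$)
$\frac{-81479 + D{\left(N,451 \right)}}{H + 356490} = \frac{-81479 + 451}{\frac{3001}{4} + 356490} = - \frac{81028}{\frac{1428961}{4}} = \left(-81028\right) \frac{4}{1428961} = - \frac{324112}{1428961}$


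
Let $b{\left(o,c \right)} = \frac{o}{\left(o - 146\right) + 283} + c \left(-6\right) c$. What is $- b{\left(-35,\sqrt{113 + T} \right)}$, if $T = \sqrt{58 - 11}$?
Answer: $\frac{69191}{102} + 6 \sqrt{47} \approx 719.48$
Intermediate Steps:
$T = \sqrt{47} \approx 6.8557$
$b{\left(o,c \right)} = - 6 c^{2} + \frac{o}{137 + o}$ ($b{\left(o,c \right)} = \frac{o}{\left(o - 146\right) + 283} + - 6 c c = \frac{o}{\left(-146 + o\right) + 283} - 6 c^{2} = \frac{o}{137 + o} - 6 c^{2} = - 6 c^{2} + \frac{o}{137 + o}$)
$- b{\left(-35,\sqrt{113 + T} \right)} = - \frac{-35 - 822 \left(\sqrt{113 + \sqrt{47}}\right)^{2} - - 210 \left(\sqrt{113 + \sqrt{47}}\right)^{2}}{137 - 35} = - \frac{-35 - 822 \left(113 + \sqrt{47}\right) - - 210 \left(113 + \sqrt{47}\right)}{102} = - \frac{-35 - \left(92886 + 822 \sqrt{47}\right) + \left(23730 + 210 \sqrt{47}\right)}{102} = - \frac{-69191 - 612 \sqrt{47}}{102} = - (- \frac{69191}{102} - 6 \sqrt{47}) = \frac{69191}{102} + 6 \sqrt{47}$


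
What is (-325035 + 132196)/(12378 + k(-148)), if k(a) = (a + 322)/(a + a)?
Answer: -28540172/1831857 ≈ -15.580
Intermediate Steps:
k(a) = (322 + a)/(2*a) (k(a) = (322 + a)/((2*a)) = (322 + a)*(1/(2*a)) = (322 + a)/(2*a))
(-325035 + 132196)/(12378 + k(-148)) = (-325035 + 132196)/(12378 + (½)*(322 - 148)/(-148)) = -192839/(12378 + (½)*(-1/148)*174) = -192839/(12378 - 87/148) = -192839/1831857/148 = -192839*148/1831857 = -28540172/1831857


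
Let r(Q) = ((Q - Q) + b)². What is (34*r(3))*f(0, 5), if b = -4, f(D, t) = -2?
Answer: -1088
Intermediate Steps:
r(Q) = 16 (r(Q) = ((Q - Q) - 4)² = (0 - 4)² = (-4)² = 16)
(34*r(3))*f(0, 5) = (34*16)*(-2) = 544*(-2) = -1088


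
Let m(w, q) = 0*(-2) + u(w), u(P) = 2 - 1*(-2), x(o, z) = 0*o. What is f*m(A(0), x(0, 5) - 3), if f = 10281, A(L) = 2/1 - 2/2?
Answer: 41124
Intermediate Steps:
x(o, z) = 0
A(L) = 1 (A(L) = 2*1 - 2*½ = 2 - 1 = 1)
u(P) = 4 (u(P) = 2 + 2 = 4)
m(w, q) = 4 (m(w, q) = 0*(-2) + 4 = 0 + 4 = 4)
f*m(A(0), x(0, 5) - 3) = 10281*4 = 41124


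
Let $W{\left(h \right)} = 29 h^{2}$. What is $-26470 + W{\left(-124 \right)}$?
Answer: $419434$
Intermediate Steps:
$-26470 + W{\left(-124 \right)} = -26470 + 29 \left(-124\right)^{2} = -26470 + 29 \cdot 15376 = -26470 + 445904 = 419434$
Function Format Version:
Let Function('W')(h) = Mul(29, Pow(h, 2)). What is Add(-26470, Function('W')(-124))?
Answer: 419434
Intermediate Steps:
Add(-26470, Function('W')(-124)) = Add(-26470, Mul(29, Pow(-124, 2))) = Add(-26470, Mul(29, 15376)) = Add(-26470, 445904) = 419434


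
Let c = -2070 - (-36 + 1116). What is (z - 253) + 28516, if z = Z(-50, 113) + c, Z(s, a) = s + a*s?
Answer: 19413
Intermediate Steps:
c = -3150 (c = -2070 - 1*1080 = -2070 - 1080 = -3150)
z = -8850 (z = -50*(1 + 113) - 3150 = -50*114 - 3150 = -5700 - 3150 = -8850)
(z - 253) + 28516 = (-8850 - 253) + 28516 = -9103 + 28516 = 19413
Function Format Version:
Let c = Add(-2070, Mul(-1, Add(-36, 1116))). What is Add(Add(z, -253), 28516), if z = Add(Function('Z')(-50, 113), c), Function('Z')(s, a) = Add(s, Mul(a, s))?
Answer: 19413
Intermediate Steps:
c = -3150 (c = Add(-2070, Mul(-1, 1080)) = Add(-2070, -1080) = -3150)
z = -8850 (z = Add(Mul(-50, Add(1, 113)), -3150) = Add(Mul(-50, 114), -3150) = Add(-5700, -3150) = -8850)
Add(Add(z, -253), 28516) = Add(Add(-8850, -253), 28516) = Add(-9103, 28516) = 19413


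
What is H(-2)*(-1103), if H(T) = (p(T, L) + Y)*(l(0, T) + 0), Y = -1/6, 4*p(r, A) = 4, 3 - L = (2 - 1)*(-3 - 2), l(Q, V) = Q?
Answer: 0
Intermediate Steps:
L = 8 (L = 3 - (2 - 1)*(-3 - 2) = 3 - (-5) = 3 - 1*(-5) = 3 + 5 = 8)
p(r, A) = 1 (p(r, A) = (¼)*4 = 1)
Y = -⅙ (Y = -1*⅙ = -⅙ ≈ -0.16667)
H(T) = 0 (H(T) = (1 - ⅙)*(0 + 0) = (⅚)*0 = 0)
H(-2)*(-1103) = 0*(-1103) = 0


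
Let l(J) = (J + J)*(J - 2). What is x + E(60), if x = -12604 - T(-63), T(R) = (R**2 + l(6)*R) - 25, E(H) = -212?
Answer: -13736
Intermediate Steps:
l(J) = 2*J*(-2 + J) (l(J) = (2*J)*(-2 + J) = 2*J*(-2 + J))
T(R) = -25 + R**2 + 48*R (T(R) = (R**2 + (2*6*(-2 + 6))*R) - 25 = (R**2 + (2*6*4)*R) - 25 = (R**2 + 48*R) - 25 = -25 + R**2 + 48*R)
x = -13524 (x = -12604 - (-25 + (-63)**2 + 48*(-63)) = -12604 - (-25 + 3969 - 3024) = -12604 - 1*920 = -12604 - 920 = -13524)
x + E(60) = -13524 - 212 = -13736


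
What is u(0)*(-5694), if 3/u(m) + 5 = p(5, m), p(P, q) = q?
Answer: 17082/5 ≈ 3416.4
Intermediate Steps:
u(m) = 3/(-5 + m)
u(0)*(-5694) = (3/(-5 + 0))*(-5694) = (3/(-5))*(-5694) = (3*(-1/5))*(-5694) = -3/5*(-5694) = 17082/5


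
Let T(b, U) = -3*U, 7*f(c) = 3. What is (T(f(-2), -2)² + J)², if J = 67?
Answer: 10609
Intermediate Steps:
f(c) = 3/7 (f(c) = (⅐)*3 = 3/7)
(T(f(-2), -2)² + J)² = ((-3*(-2))² + 67)² = (6² + 67)² = (36 + 67)² = 103² = 10609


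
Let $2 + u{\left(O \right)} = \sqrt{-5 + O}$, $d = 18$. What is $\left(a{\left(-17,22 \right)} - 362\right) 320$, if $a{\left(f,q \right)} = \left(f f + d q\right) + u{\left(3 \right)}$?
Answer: $102720 + 320 i \sqrt{2} \approx 1.0272 \cdot 10^{5} + 452.55 i$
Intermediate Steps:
$u{\left(O \right)} = -2 + \sqrt{-5 + O}$
$a{\left(f,q \right)} = -2 + f^{2} + 18 q + i \sqrt{2}$ ($a{\left(f,q \right)} = \left(f f + 18 q\right) - \left(2 - \sqrt{-5 + 3}\right) = \left(f^{2} + 18 q\right) - \left(2 - \sqrt{-2}\right) = \left(f^{2} + 18 q\right) - \left(2 - i \sqrt{2}\right) = -2 + f^{2} + 18 q + i \sqrt{2}$)
$\left(a{\left(-17,22 \right)} - 362\right) 320 = \left(\left(-2 + \left(-17\right)^{2} + 18 \cdot 22 + i \sqrt{2}\right) - 362\right) 320 = \left(\left(-2 + 289 + 396 + i \sqrt{2}\right) - 362\right) 320 = \left(\left(683 + i \sqrt{2}\right) - 362\right) 320 = \left(321 + i \sqrt{2}\right) 320 = 102720 + 320 i \sqrt{2}$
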